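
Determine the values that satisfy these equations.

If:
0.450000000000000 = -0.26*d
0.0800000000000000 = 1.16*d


Then:
No Solution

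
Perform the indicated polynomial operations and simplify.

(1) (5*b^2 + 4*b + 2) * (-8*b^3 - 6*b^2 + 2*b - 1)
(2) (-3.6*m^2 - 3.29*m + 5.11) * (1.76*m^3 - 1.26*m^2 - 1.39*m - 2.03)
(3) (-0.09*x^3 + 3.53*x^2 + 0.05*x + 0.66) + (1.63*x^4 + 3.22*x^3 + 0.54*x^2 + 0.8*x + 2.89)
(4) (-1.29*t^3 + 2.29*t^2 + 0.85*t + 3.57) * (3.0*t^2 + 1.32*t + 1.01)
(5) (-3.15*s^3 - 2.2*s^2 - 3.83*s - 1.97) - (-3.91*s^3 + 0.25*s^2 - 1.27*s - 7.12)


(1) = -40*b^5 - 62*b^4 - 30*b^3 - 9*b^2 - 2
(2) = -6.336*m^5 - 1.2544*m^4 + 18.143*m^3 + 5.4425*m^2 - 0.4242*m - 10.3733
(3) = 1.63*x^4 + 3.13*x^3 + 4.07*x^2 + 0.85*x + 3.55
(4) = -3.87*t^5 + 5.1672*t^4 + 4.2699*t^3 + 14.1449*t^2 + 5.5709*t + 3.6057
(5) = 0.76*s^3 - 2.45*s^2 - 2.56*s + 5.15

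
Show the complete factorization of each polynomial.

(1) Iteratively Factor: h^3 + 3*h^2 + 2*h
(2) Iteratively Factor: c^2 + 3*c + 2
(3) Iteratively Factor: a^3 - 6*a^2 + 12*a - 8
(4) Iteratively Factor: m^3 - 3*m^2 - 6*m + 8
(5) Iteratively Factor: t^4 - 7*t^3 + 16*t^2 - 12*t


(1) = (h)*(h^2 + 3*h + 2) = h*(h + 1)*(h + 2)
(2) = (c + 1)*(c + 2)
(3) = (a - 2)*(a^2 - 4*a + 4) = (a - 2)^2*(a - 2)
(4) = (m - 4)*(m^2 + m - 2) = (m - 4)*(m - 1)*(m + 2)
(5) = (t - 2)*(t^3 - 5*t^2 + 6*t) = t*(t - 2)*(t^2 - 5*t + 6) = t*(t - 2)^2*(t - 3)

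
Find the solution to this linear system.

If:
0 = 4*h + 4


Then:
h = -1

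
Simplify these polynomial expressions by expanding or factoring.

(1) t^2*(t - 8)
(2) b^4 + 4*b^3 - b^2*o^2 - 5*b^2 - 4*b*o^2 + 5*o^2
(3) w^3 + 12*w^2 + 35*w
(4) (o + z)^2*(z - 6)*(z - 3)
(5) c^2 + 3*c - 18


(1) = t^3 - 8*t^2
(2) = (b - 1)*(b + 5)*(b - o)*(b + o)
(3) = w*(w + 5)*(w + 7)
(4) = o^2*z^2 - 9*o^2*z + 18*o^2 + 2*o*z^3 - 18*o*z^2 + 36*o*z + z^4 - 9*z^3 + 18*z^2
(5) = (c - 3)*(c + 6)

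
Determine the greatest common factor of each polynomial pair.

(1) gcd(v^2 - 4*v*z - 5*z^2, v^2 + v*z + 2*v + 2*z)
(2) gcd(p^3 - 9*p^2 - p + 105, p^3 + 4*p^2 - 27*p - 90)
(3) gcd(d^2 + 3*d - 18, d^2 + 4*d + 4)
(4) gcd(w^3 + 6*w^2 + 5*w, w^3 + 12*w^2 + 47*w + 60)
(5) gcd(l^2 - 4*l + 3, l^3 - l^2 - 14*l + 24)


(1) = v + z
(2) = p^2 - 2*p - 15
(3) = gcd((d - 3)*(d + 6), (d + 2)^2) = 1
(4) = w + 5
(5) = l - 3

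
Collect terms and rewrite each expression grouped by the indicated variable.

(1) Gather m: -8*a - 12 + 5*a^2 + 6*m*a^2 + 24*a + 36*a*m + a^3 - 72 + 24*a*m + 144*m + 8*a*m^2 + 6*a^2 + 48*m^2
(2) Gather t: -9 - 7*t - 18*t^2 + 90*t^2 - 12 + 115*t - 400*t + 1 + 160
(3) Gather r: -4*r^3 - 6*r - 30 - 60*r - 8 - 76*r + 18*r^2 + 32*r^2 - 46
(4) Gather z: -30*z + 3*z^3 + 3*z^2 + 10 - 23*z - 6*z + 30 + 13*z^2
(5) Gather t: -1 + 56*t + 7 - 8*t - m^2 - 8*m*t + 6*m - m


(1) = a^3 + 11*a^2 + 16*a + m^2*(8*a + 48) + m*(6*a^2 + 60*a + 144) - 84
(2) = 72*t^2 - 292*t + 140
(3) = -4*r^3 + 50*r^2 - 142*r - 84
(4) = 3*z^3 + 16*z^2 - 59*z + 40
(5) = -m^2 + 5*m + t*(48 - 8*m) + 6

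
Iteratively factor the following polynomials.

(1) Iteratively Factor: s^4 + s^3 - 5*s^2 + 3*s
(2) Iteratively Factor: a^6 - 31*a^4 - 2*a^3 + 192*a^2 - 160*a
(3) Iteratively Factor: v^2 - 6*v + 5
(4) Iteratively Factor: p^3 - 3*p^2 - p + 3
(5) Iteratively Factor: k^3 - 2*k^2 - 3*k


(1) = (s + 3)*(s^3 - 2*s^2 + s) = (s - 1)*(s + 3)*(s^2 - s) = s*(s - 1)*(s + 3)*(s - 1)
(2) = (a - 2)*(a^5 + 2*a^4 - 27*a^3 - 56*a^2 + 80*a) = (a - 2)*(a + 4)*(a^4 - 2*a^3 - 19*a^2 + 20*a) = (a - 2)*(a + 4)^2*(a^3 - 6*a^2 + 5*a) = (a - 5)*(a - 2)*(a + 4)^2*(a^2 - a) = (a - 5)*(a - 2)*(a - 1)*(a + 4)^2*(a)
(3) = (v - 1)*(v - 5)
(4) = (p - 1)*(p^2 - 2*p - 3) = (p - 1)*(p + 1)*(p - 3)
(5) = (k)*(k^2 - 2*k - 3) = k*(k + 1)*(k - 3)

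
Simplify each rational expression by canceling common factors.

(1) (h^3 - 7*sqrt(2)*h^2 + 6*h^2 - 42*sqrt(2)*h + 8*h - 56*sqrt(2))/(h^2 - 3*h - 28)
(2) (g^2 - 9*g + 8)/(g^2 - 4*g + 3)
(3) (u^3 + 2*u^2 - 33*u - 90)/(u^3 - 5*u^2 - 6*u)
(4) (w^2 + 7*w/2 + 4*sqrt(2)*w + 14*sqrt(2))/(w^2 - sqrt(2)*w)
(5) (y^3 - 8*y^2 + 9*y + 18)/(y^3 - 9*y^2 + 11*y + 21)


(1) = (h^2 + h*(2 - 7*sqrt(2)) - 14*sqrt(2))/(h - 7)
(2) = (g - 8)/(g - 3)
(3) = (u^2 + 8*u + 15)/(u^2 + u)
(4) = (2*w^2 + w*(7 + 8*sqrt(2)) + 28*sqrt(2))/(2*w^2 - 2*sqrt(2)*w)
(5) = (y - 6)/(y - 7)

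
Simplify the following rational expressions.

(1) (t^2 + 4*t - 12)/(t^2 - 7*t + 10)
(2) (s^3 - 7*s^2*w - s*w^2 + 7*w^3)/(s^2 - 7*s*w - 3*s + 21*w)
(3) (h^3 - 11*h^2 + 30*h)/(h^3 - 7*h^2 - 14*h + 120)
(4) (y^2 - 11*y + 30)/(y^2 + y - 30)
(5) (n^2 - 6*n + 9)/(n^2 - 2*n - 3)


(1) = (t + 6)/(t - 5)
(2) = (s^2 - w^2)/(s - 3)
(3) = h/(h + 4)
(4) = (y - 6)/(y + 6)
(5) = (n - 3)/(n + 1)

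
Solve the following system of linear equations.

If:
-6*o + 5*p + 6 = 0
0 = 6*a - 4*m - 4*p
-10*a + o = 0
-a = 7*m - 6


Then:
a = 24/725
m = 618/725
o = 48/145
p = -582/725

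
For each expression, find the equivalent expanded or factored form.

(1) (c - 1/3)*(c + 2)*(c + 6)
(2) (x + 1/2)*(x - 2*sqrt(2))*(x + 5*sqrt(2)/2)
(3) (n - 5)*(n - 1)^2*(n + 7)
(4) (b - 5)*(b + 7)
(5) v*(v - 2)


(1) = c^3 + 23*c^2/3 + 28*c/3 - 4
(2) = x^3 + x^2/2 + sqrt(2)*x^2/2 - 10*x + sqrt(2)*x/4 - 5
(3) = n^4 - 38*n^2 + 72*n - 35
(4) = b^2 + 2*b - 35
(5) = v^2 - 2*v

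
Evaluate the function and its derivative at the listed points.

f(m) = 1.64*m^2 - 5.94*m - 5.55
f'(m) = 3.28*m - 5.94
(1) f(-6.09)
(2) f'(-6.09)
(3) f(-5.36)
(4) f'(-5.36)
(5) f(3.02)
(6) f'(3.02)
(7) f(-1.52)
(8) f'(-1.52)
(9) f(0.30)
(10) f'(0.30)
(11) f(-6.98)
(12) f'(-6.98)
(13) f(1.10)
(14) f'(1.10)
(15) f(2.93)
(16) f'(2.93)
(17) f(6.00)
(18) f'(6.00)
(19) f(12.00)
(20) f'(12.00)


(1) = 91.45
(2) = -25.92
(3) = 73.40
(4) = -23.52
(5) = -8.53
(6) = 3.97
(7) = 7.27
(8) = -10.93
(9) = -7.18
(10) = -4.96
(11) = 115.81
(12) = -28.83
(13) = -10.10
(14) = -2.33
(15) = -8.87
(16) = 3.67
(17) = 17.85
(18) = 13.74
(19) = 159.33
(20) = 33.42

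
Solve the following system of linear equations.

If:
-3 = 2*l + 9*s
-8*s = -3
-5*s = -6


Then:
No Solution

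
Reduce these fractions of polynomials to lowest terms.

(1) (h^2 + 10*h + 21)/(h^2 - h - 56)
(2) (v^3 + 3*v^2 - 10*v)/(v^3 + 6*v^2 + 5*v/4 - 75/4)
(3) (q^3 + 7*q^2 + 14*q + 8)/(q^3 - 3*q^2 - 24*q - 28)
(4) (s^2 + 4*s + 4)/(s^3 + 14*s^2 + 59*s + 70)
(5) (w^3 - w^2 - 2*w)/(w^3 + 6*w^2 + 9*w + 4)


(1) = (h + 3)/(h - 8)
(2) = (4*v^2 - 8*v)/(4*v^2 + 4*v - 15)
(3) = (q^2 + 5*q + 4)/(q^2 - 5*q - 14)
(4) = (s + 2)/(s^2 + 12*s + 35)
(5) = (w^2 - 2*w)/(w^2 + 5*w + 4)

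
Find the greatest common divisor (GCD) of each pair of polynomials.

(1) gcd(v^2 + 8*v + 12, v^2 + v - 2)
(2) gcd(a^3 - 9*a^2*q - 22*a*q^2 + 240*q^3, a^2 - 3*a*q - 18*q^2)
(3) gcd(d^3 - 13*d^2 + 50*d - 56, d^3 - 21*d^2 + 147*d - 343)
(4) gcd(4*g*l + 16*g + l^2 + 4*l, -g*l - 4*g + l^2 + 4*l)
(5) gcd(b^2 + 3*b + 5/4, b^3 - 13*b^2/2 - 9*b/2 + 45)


(1) = v + 2
(2) = -a + 6*q
(3) = d - 7
(4) = l + 4
(5) = gcd((b + 1/2)*(b + 5/2), (b - 6)*(b - 3)*(b + 5/2)) = b + 5/2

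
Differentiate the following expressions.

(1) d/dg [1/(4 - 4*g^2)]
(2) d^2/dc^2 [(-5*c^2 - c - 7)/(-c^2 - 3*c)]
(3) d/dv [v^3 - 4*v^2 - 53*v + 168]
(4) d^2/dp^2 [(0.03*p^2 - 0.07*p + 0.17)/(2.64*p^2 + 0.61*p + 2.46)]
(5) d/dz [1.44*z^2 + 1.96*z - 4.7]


(1) = g/(2*(g^2 - 1)^2)
(2) = 14*(-2*c^3 + 3*c^2 + 9*c + 9)/(c^3*(c^3 + 9*c^2 + 27*c + 27))
(3) = 3*v^2 - 8*v - 53
(4) = (-1.072368*p^3 + 5.94*p^2 + 4.370256*p - 1.508402)/(18.399744*p^6 + 12.754368*p^5 + 54.38268*p^4 + 23.996485*p^3 + 50.67477*p^2 + 11.074428*p + 14.886936)
(5) = 2.88*z + 1.96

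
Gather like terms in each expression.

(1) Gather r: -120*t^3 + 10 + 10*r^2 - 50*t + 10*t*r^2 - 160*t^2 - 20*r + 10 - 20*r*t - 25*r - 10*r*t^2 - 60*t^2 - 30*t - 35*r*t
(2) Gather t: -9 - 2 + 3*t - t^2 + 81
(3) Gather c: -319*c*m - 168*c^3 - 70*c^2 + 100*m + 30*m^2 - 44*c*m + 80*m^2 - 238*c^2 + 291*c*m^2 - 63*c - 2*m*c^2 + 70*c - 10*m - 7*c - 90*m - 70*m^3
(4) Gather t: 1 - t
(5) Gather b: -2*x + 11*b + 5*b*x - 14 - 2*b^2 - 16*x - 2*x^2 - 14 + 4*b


(1) = r^2*(10*t + 10) + r*(-10*t^2 - 55*t - 45) - 120*t^3 - 220*t^2 - 80*t + 20
(2) = -t^2 + 3*t + 70
(3) = -168*c^3 + c^2*(-2*m - 308) + c*(291*m^2 - 363*m) - 70*m^3 + 110*m^2
(4) = 1 - t
(5) = -2*b^2 + b*(5*x + 15) - 2*x^2 - 18*x - 28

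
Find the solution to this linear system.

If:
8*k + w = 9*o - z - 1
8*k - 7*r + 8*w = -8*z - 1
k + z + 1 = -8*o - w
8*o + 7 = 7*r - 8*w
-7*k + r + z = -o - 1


Then:
k = 17/248
o = 7/248
r = -39/31
w = -497/248
z = 22/31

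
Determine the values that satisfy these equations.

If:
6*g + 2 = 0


Then:
g = -1/3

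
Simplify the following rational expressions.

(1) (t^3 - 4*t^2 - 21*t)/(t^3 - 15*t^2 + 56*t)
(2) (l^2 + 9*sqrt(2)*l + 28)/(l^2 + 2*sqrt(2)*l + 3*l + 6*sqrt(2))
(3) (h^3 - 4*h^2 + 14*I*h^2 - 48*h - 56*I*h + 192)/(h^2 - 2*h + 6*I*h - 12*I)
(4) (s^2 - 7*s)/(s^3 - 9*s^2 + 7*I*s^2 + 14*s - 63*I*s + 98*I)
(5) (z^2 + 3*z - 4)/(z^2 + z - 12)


(1) = (t + 3)/(t - 8)
(2) = (l + 7*sqrt(2))/(l + 3)
(3) = (h^2 + h*(-4 + 8*I) - 32*I)/(h - 2)
(4) = s/(s^2 + s*(-2 + 7*I) - 14*I)
(5) = (z - 1)/(z - 3)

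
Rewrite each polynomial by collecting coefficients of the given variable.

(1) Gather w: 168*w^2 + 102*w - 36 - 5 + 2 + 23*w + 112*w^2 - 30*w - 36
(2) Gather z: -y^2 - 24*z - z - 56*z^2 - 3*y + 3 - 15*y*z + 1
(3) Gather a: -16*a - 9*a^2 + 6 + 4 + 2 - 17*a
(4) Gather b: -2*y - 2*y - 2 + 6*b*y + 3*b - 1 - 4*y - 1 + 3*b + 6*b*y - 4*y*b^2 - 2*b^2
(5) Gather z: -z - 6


(1) = 280*w^2 + 95*w - 75
(2) = -y^2 - 3*y - 56*z^2 + z*(-15*y - 25) + 4
(3) = -9*a^2 - 33*a + 12
(4) = b^2*(-4*y - 2) + b*(12*y + 6) - 8*y - 4
(5) = -z - 6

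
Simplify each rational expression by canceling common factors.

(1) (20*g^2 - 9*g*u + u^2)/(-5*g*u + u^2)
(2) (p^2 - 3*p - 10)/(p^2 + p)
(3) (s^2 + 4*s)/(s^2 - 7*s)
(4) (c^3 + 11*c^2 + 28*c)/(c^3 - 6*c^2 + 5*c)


(1) = (-4*g + u)/u
(2) = (p^2 - 3*p - 10)/(p^2 + p)
(3) = (s + 4)/(s - 7)
(4) = (c^2 + 11*c + 28)/(c^2 - 6*c + 5)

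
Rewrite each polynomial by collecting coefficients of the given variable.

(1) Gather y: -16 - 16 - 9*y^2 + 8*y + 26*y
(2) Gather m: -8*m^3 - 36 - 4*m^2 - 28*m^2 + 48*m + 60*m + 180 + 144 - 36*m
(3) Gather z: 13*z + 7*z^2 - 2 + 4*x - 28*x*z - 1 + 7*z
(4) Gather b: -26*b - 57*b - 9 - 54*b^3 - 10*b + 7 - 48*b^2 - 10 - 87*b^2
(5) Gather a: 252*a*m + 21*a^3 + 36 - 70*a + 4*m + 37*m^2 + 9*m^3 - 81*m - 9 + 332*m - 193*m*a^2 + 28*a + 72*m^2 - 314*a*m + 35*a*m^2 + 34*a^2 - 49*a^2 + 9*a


(1) = -9*y^2 + 34*y - 32
(2) = -8*m^3 - 32*m^2 + 72*m + 288
(3) = 4*x + 7*z^2 + z*(20 - 28*x) - 3
(4) = -54*b^3 - 135*b^2 - 93*b - 12
(5) = 21*a^3 + a^2*(-193*m - 15) + a*(35*m^2 - 62*m - 33) + 9*m^3 + 109*m^2 + 255*m + 27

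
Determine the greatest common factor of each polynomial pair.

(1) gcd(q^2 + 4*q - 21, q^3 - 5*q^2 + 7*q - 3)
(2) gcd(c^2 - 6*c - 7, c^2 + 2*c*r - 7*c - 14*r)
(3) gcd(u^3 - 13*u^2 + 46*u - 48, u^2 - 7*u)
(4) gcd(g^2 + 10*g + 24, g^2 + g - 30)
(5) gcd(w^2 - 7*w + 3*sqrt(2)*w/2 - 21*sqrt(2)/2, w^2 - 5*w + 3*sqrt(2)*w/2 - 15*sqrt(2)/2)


(1) = gcd((q - 3)*(q + 7), (q - 3)*(q - 1)^2) = q - 3
(2) = c - 7
(3) = 1
(4) = g + 6
(5) = w + 3*sqrt(2)/2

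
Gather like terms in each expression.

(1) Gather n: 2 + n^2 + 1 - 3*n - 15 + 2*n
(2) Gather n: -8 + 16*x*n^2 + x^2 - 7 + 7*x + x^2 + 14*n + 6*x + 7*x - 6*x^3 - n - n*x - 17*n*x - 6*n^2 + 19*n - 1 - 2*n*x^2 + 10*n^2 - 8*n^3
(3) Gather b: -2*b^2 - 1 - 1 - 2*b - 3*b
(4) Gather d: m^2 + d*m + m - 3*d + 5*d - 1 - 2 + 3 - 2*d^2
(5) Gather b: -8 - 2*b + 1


(1) = n^2 - n - 12
(2) = -8*n^3 + n^2*(16*x + 4) + n*(-2*x^2 - 18*x + 32) - 6*x^3 + 2*x^2 + 20*x - 16
(3) = -2*b^2 - 5*b - 2
(4) = -2*d^2 + d*(m + 2) + m^2 + m
(5) = -2*b - 7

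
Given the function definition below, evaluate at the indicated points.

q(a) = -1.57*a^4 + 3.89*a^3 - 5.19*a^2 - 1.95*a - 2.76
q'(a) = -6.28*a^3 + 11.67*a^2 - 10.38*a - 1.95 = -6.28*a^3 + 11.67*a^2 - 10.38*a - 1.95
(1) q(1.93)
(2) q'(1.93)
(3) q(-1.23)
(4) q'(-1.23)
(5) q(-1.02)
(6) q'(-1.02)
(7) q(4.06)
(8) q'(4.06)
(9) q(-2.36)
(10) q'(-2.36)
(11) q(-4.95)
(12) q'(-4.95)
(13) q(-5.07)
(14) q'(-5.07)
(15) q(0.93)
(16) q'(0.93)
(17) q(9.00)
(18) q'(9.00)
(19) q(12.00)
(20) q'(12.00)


(1) = -19.67
(2) = -23.66
(3) = -19.05
(4) = 40.16
(5) = -12.00
(6) = 27.44
(7) = -262.48
(8) = -272.01
(9) = -126.90
(10) = 170.09
(11) = -1534.67
(12) = 1097.06
(13) = -1670.61
(14) = 1169.09
(15) = -7.11
(16) = -6.56
(17) = -7905.66
(18) = -3728.22
(19) = -26607.12
(20) = -9297.87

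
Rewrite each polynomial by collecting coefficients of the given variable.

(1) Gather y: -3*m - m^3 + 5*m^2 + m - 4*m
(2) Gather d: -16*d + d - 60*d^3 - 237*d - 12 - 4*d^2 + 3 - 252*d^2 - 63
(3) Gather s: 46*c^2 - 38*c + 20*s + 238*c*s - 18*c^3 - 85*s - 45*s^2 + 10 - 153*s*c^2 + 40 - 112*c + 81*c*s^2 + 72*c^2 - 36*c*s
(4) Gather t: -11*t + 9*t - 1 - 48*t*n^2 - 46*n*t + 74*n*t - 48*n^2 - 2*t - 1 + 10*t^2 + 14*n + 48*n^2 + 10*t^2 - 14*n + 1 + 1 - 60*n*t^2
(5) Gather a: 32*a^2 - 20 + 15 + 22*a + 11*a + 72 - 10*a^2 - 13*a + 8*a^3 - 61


(1) = -m^3 + 5*m^2 - 6*m
(2) = -60*d^3 - 256*d^2 - 252*d - 72
(3) = -18*c^3 + 118*c^2 - 150*c + s^2*(81*c - 45) + s*(-153*c^2 + 202*c - 65) + 50
(4) = t^2*(20 - 60*n) + t*(-48*n^2 + 28*n - 4)
(5) = 8*a^3 + 22*a^2 + 20*a + 6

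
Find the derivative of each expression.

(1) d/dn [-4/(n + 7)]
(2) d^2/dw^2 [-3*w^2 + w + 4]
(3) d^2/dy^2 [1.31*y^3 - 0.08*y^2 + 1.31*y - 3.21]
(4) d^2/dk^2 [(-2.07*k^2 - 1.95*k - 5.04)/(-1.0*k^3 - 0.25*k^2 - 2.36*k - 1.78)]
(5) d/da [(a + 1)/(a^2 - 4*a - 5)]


(1) = 4/(n + 7)^2
(2) = -6
(3) = 7.86*y - 0.16
(4) = (4.14*k^6 + 11.7*k^5 + 34.0938*k^4 - 42.82725*k^3 + 26.0775*k^2 - 41.1921*k + 48.390024)/(1.0*k^9 + 0.75*k^8 + 7.2675*k^7 + 8.895625*k^6 + 19.8213*k^5 + 29.71575*k^4 + 28.950656*k^3 + 32.117964*k^2 + 22.432272*k + 5.639752)
(5) = -1/(a^2 - 10*a + 25)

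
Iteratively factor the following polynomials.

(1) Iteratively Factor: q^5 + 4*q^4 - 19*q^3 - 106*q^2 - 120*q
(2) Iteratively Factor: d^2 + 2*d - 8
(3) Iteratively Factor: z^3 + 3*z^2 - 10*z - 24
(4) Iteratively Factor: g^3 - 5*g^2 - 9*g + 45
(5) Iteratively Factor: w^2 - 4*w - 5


(1) = (q - 5)*(q^4 + 9*q^3 + 26*q^2 + 24*q) = q*(q - 5)*(q^3 + 9*q^2 + 26*q + 24) = q*(q - 5)*(q + 2)*(q^2 + 7*q + 12) = q*(q - 5)*(q + 2)*(q + 3)*(q + 4)
(2) = (d - 2)*(d + 4)
(3) = (z + 2)*(z^2 + z - 12) = (z - 3)*(z + 2)*(z + 4)
(4) = (g - 5)*(g^2 - 9) = (g - 5)*(g + 3)*(g - 3)
(5) = (w + 1)*(w - 5)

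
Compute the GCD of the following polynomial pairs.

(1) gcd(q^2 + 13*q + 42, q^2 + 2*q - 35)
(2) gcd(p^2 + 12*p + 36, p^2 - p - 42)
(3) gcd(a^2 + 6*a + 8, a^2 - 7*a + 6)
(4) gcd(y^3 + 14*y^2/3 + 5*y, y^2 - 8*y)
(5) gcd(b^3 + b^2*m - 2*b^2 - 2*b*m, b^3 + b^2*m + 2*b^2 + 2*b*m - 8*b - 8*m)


(1) = q + 7
(2) = gcd((p + 6)^2, (p - 7)*(p + 6)) = p + 6
(3) = 1
(4) = gcd(y*(y + 5/3)*(y + 3), y*(y - 8)) = y
(5) = gcd(b*(b - 2)*(b + m), (b - 2)*(b + 4)*(b + m)) = b^2 + b*m - 2*b - 2*m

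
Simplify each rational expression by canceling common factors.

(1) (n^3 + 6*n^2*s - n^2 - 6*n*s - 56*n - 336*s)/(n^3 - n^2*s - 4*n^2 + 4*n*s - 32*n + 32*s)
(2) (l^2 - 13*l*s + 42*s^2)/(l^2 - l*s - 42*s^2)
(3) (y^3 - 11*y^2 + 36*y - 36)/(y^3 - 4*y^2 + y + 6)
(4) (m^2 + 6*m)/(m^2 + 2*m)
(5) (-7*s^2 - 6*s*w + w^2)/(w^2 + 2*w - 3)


(1) = (-n^2 - 6*n*s - 7*n - 42*s)/(-n^2 + n*s - 4*n + 4*s)
(2) = (l - 6*s)/(l + 6*s)
(3) = (y - 6)/(y + 1)
(4) = (m + 6)/(m + 2)
(5) = (-7*s^2 - 6*s*w + w^2)/(w^2 + 2*w - 3)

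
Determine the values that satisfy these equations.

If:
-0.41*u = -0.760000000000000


Then:
u = 1.85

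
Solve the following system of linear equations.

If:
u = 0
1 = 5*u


Then:
No Solution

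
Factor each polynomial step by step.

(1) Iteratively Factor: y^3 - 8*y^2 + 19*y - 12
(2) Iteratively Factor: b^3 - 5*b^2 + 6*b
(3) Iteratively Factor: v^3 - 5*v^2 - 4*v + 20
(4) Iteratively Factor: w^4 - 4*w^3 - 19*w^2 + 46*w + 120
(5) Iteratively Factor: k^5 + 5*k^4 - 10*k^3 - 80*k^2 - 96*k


(1) = (y - 1)*(y^2 - 7*y + 12) = (y - 3)*(y - 1)*(y - 4)
(2) = (b - 3)*(b^2 - 2*b) = b*(b - 3)*(b - 2)
(3) = (v - 5)*(v^2 - 4) = (v - 5)*(v - 2)*(v + 2)
(4) = (w + 2)*(w^3 - 6*w^2 - 7*w + 60) = (w - 5)*(w + 2)*(w^2 - w - 12) = (w - 5)*(w - 4)*(w + 2)*(w + 3)
(5) = (k + 3)*(k^4 + 2*k^3 - 16*k^2 - 32*k) = k*(k + 3)*(k^3 + 2*k^2 - 16*k - 32) = k*(k + 3)*(k + 4)*(k^2 - 2*k - 8) = k*(k + 2)*(k + 3)*(k + 4)*(k - 4)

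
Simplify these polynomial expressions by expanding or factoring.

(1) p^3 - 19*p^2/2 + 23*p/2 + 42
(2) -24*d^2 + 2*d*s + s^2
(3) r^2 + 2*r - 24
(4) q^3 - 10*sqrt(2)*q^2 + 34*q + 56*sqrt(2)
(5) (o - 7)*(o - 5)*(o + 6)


(1) = (p - 7)*(p - 4)*(p + 3/2)
(2) = (-4*d + s)*(6*d + s)
(3) = (r - 4)*(r + 6)
(4) = (q - 7*sqrt(2))*(q - 4*sqrt(2))*(q + sqrt(2))
(5) = o^3 - 6*o^2 - 37*o + 210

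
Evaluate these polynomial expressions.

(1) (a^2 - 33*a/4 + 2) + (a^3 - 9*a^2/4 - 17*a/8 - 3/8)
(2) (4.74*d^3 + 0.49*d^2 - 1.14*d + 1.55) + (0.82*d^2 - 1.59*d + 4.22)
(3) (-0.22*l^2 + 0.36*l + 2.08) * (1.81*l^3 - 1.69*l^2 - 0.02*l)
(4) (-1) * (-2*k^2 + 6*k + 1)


(1) = a^3 - 5*a^2/4 - 83*a/8 + 13/8
(2) = 4.74*d^3 + 1.31*d^2 - 2.73*d + 5.77
(3) = -0.3982*l^5 + 1.0234*l^4 + 3.1608*l^3 - 3.5224*l^2 - 0.0416*l
(4) = 2*k^2 - 6*k - 1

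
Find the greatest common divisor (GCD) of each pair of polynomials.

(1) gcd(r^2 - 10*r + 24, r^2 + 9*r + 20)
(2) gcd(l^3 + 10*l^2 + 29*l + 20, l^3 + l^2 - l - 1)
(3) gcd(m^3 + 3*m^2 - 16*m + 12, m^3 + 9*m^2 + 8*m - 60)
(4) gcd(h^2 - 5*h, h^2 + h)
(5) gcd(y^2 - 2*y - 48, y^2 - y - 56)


(1) = gcd((r - 6)*(r - 4), (r + 4)*(r + 5)) = 1
(2) = gcd((l + 1)*(l + 4)*(l + 5), (l - 1)*(l + 1)^2) = l + 1
(3) = m^2 + 4*m - 12
(4) = h
(5) = gcd((y - 8)*(y + 6), (y - 8)*(y + 7)) = y - 8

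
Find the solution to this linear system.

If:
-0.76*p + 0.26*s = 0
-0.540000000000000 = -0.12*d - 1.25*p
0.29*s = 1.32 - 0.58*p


Then:
d = -5.13
p = 0.92
s = 2.70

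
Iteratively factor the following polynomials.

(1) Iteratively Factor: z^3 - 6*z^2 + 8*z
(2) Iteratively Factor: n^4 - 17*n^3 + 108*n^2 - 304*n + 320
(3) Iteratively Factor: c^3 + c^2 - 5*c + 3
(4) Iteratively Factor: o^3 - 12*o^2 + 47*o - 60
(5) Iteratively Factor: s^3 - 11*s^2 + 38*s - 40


(1) = (z - 2)*(z^2 - 4*z) = (z - 4)*(z - 2)*(z)
(2) = (n - 4)*(n^3 - 13*n^2 + 56*n - 80) = (n - 5)*(n - 4)*(n^2 - 8*n + 16) = (n - 5)*(n - 4)^2*(n - 4)
(3) = (c - 1)*(c^2 + 2*c - 3) = (c - 1)*(c + 3)*(c - 1)
(4) = (o - 5)*(o^2 - 7*o + 12) = (o - 5)*(o - 4)*(o - 3)
(5) = (s - 2)*(s^2 - 9*s + 20) = (s - 4)*(s - 2)*(s - 5)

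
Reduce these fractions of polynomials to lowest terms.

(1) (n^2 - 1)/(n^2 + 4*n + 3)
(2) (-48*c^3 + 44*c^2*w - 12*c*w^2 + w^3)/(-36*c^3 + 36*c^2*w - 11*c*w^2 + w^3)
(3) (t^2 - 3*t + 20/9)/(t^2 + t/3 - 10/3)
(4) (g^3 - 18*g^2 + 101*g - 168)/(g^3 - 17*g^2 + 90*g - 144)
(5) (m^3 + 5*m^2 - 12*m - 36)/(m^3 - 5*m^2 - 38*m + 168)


(1) = (n - 1)/(n + 3)
(2) = (-4*c + w)/(-3*c + w)
(3) = (3*t - 4)/(3*t + 6)
(4) = (g - 7)/(g - 6)
(5) = (m^2 - m - 6)/(m^2 - 11*m + 28)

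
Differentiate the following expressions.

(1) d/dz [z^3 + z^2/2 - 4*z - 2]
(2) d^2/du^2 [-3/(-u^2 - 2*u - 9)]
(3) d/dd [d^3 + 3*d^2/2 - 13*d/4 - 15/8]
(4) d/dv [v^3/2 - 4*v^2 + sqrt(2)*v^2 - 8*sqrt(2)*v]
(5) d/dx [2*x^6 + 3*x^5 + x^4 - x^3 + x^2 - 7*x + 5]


(1) = 3*z^2 + z - 4
(2) = 6*(-u^2 - 2*u + 4*(u + 1)^2 - 9)/(u^2 + 2*u + 9)^3
(3) = 3*d^2 + 3*d - 13/4
(4) = 3*v^2/2 - 8*v + 2*sqrt(2)*v - 8*sqrt(2)
(5) = 12*x^5 + 15*x^4 + 4*x^3 - 3*x^2 + 2*x - 7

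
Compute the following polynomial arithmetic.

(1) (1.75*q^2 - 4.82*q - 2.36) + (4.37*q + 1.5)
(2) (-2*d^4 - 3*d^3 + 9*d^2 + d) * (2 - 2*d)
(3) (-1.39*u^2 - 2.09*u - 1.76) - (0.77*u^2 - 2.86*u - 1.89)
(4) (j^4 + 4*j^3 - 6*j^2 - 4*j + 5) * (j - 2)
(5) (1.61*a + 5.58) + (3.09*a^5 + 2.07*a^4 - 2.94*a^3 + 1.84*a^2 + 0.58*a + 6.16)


(1) = 1.75*q^2 - 0.45*q - 0.86
(2) = 4*d^5 + 2*d^4 - 24*d^3 + 16*d^2 + 2*d
(3) = -2.16*u^2 + 0.77*u + 0.13
(4) = j^5 + 2*j^4 - 14*j^3 + 8*j^2 + 13*j - 10
(5) = 3.09*a^5 + 2.07*a^4 - 2.94*a^3 + 1.84*a^2 + 2.19*a + 11.74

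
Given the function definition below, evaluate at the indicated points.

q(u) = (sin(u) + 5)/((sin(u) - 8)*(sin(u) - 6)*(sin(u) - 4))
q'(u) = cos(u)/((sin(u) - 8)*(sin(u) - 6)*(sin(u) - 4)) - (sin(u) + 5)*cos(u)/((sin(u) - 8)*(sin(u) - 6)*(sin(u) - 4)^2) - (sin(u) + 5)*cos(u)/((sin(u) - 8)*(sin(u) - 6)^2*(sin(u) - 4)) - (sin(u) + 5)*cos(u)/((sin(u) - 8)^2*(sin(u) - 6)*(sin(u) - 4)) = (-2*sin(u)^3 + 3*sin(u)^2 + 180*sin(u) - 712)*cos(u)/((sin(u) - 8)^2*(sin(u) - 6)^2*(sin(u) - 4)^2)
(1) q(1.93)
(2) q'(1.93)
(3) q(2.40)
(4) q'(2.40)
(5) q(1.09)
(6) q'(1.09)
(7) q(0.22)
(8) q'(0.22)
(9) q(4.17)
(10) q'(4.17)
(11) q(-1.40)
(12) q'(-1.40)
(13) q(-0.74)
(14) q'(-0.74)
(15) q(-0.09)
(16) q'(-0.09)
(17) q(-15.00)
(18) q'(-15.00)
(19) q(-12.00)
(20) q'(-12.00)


(1) = -0.05
(2) = 0.02
(3) = -0.04
(4) = 0.03
(5) = -0.05
(6) = -0.02
(7) = -0.03
(8) = -0.02
(9) = -0.01
(10) = 0.01
(11) = -0.01
(12) = -0.00
(13) = -0.02
(14) = -0.01
(15) = -0.02
(16) = -0.02
(17) = -0.02
(18) = 0.01
(19) = -0.04
(20) = -0.03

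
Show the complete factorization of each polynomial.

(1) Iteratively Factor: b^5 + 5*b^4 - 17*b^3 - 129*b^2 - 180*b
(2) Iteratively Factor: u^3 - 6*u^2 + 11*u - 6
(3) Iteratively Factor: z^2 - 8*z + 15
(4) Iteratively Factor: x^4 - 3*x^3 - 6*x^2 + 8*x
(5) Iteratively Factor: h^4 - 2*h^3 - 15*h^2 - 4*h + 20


(1) = (b - 5)*(b^4 + 10*b^3 + 33*b^2 + 36*b) = (b - 5)*(b + 4)*(b^3 + 6*b^2 + 9*b) = (b - 5)*(b + 3)*(b + 4)*(b^2 + 3*b) = b*(b - 5)*(b + 3)*(b + 4)*(b + 3)
(2) = (u - 2)*(u^2 - 4*u + 3) = (u - 2)*(u - 1)*(u - 3)
(3) = (z - 5)*(z - 3)
(4) = (x + 2)*(x^3 - 5*x^2 + 4*x) = (x - 1)*(x + 2)*(x^2 - 4*x) = x*(x - 1)*(x + 2)*(x - 4)
(5) = (h + 2)*(h^3 - 4*h^2 - 7*h + 10) = (h - 1)*(h + 2)*(h^2 - 3*h - 10) = (h - 5)*(h - 1)*(h + 2)*(h + 2)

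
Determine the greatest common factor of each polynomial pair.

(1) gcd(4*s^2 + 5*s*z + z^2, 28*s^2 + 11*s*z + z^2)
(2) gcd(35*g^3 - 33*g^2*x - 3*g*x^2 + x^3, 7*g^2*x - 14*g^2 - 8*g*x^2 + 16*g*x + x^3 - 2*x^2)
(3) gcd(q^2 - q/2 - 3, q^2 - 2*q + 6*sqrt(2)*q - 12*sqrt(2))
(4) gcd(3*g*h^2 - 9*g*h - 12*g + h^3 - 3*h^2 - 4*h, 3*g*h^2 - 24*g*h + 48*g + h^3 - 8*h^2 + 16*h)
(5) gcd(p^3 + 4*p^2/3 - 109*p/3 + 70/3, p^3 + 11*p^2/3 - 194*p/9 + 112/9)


(1) = 4*s + z
(2) = 7*g^2 - 8*g*x + x^2
(3) = q - 2
(4) = gcd((3*g + h)*(h - 4)*(h + 1), (3*g + h)*(h - 4)^2) = 3*g*h - 12*g + h^2 - 4*h
(5) = gcd((p - 5)*(p - 2/3)*(p + 7), (p - 8/3)*(p - 2/3)*(p + 7)) = p^2 + 19*p/3 - 14/3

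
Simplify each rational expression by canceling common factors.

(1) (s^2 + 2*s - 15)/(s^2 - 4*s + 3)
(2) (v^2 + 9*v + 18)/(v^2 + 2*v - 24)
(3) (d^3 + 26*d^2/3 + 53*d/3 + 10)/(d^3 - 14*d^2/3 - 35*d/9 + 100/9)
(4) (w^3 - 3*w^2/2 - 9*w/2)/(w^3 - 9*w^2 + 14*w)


(1) = (s + 5)/(s - 1)
(2) = (v + 3)/(v - 4)
(3) = (3*d^2 + 21*d + 18)/(3*d^2 - 19*d + 20)
(4) = (2*w^2 - 3*w - 9)/(2*w^2 - 18*w + 28)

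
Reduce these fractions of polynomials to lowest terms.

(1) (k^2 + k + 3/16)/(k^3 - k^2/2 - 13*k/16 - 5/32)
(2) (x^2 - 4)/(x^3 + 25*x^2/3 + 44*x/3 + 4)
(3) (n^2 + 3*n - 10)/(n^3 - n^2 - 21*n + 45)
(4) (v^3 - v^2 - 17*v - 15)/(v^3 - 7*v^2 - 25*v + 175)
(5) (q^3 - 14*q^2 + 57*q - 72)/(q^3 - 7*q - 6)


(1) = (8*k + 6)/(8*k^2 - 6*k - 5)
(2) = (3*x - 6)/(3*x^2 + 19*x + 6)
(3) = (n - 2)/(n^2 - 6*n + 9)
(4) = (v^2 + 4*v + 3)/(v^2 - 2*v - 35)
(5) = (q^2 - 11*q + 24)/(q^2 + 3*q + 2)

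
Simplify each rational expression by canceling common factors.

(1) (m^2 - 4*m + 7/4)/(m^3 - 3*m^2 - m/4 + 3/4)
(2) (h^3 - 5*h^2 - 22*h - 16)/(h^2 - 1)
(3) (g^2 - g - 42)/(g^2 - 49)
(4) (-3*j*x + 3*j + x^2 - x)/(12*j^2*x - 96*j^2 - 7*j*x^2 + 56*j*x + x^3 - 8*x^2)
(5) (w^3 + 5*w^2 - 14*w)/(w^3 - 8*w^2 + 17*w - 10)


(1) = (2*m - 7)/(2*m^2 - 5*m - 3)
(2) = (h^2 - 6*h - 16)/(h - 1)
(3) = (g + 6)/(g + 7)
(4) = (x - 1)/(-4*j*x + 32*j + x^2 - 8*x)
(5) = (w^2 + 7*w)/(w^2 - 6*w + 5)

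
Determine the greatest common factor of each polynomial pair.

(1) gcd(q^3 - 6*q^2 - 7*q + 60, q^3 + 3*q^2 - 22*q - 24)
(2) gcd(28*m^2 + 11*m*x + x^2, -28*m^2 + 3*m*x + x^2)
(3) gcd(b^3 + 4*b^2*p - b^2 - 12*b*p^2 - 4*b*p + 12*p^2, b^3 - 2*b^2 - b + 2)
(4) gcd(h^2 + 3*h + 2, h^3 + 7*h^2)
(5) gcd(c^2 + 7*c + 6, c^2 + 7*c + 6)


(1) = q - 4
(2) = 7*m + x
(3) = gcd((b - 1)*(b - 2*p)*(b + 6*p), (b - 2)*(b - 1)*(b + 1)) = b - 1
(4) = gcd((h + 1)*(h + 2), h^2*(h + 7)) = 1
(5) = gcd((c + 1)*(c + 6), (c + 1)*(c + 6)) = c^2 + 7*c + 6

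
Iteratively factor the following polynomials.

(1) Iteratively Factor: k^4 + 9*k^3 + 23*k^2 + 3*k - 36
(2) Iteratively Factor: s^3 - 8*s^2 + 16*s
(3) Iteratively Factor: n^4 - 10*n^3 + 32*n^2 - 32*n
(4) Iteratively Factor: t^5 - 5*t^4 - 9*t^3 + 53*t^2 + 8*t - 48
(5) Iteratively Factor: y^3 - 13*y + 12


(1) = (k + 3)*(k^3 + 6*k^2 + 5*k - 12) = (k - 1)*(k + 3)*(k^2 + 7*k + 12) = (k - 1)*(k + 3)*(k + 4)*(k + 3)
(2) = (s - 4)*(s^2 - 4*s) = (s - 4)^2*(s)
(3) = (n)*(n^3 - 10*n^2 + 32*n - 32) = n*(n - 4)*(n^2 - 6*n + 8) = n*(n - 4)^2*(n - 2)
(4) = (t - 1)*(t^4 - 4*t^3 - 13*t^2 + 40*t + 48) = (t - 4)*(t - 1)*(t^3 - 13*t - 12) = (t - 4)*(t - 1)*(t + 3)*(t^2 - 3*t - 4) = (t - 4)^2*(t - 1)*(t + 3)*(t + 1)
(5) = (y - 3)*(y^2 + 3*y - 4) = (y - 3)*(y + 4)*(y - 1)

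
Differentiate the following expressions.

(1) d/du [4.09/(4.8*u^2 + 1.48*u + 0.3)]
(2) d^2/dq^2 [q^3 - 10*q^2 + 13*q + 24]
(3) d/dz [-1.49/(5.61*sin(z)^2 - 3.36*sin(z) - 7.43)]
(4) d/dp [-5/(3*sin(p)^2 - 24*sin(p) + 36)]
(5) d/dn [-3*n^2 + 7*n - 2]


(1) = (-39.264*u - 6.0532)/(4.8*u^2 + 1.48*u + 0.3)^2
(2) = 6*q - 20
(3) = (16.7178*sin(z) - 5.0064)*cos(z)/(-5.61*sin(z)^2 + 3.36*sin(z) + 7.43)^2
(4) = 10*(sin(p) - 4)*cos(p)/(3*(sin(p)^2 - 8*sin(p) + 12)^2)
(5) = 7 - 6*n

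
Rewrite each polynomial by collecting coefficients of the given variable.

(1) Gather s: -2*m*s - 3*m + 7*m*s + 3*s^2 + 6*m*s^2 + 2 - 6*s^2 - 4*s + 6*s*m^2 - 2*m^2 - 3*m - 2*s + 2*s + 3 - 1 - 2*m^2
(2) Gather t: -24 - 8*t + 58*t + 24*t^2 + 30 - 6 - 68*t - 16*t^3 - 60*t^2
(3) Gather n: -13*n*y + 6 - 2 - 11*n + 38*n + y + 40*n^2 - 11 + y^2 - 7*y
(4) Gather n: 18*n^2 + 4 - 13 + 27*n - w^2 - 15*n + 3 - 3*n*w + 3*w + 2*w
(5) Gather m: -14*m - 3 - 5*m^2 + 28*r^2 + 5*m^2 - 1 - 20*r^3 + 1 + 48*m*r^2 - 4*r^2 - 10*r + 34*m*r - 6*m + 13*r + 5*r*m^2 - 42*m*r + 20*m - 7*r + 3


(1) = -4*m^2 - 6*m + s^2*(6*m - 3) + s*(6*m^2 + 5*m - 4) + 4
(2) = -16*t^3 - 36*t^2 - 18*t
(3) = 40*n^2 + n*(27 - 13*y) + y^2 - 6*y - 7
(4) = 18*n^2 + n*(12 - 3*w) - w^2 + 5*w - 6
(5) = 5*m^2*r + m*(48*r^2 - 8*r) - 20*r^3 + 24*r^2 - 4*r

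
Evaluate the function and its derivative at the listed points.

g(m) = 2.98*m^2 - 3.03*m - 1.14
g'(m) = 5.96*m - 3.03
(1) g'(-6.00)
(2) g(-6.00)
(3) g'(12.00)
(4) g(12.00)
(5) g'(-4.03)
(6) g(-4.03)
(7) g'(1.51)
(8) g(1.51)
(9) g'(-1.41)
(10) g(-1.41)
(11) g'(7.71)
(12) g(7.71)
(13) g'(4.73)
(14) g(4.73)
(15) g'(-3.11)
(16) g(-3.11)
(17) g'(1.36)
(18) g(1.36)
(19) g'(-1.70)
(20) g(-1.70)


(1) = -38.79
(2) = 124.32
(3) = 68.49
(4) = 391.62
(5) = -27.05
(6) = 59.47
(7) = 5.97
(8) = 1.08
(9) = -11.43
(10) = 9.06
(11) = 42.92
(12) = 152.64
(13) = 25.16
(14) = 51.20
(15) = -21.57
(16) = 37.11
(17) = 5.08
(18) = 0.25
(19) = -13.16
(20) = 12.62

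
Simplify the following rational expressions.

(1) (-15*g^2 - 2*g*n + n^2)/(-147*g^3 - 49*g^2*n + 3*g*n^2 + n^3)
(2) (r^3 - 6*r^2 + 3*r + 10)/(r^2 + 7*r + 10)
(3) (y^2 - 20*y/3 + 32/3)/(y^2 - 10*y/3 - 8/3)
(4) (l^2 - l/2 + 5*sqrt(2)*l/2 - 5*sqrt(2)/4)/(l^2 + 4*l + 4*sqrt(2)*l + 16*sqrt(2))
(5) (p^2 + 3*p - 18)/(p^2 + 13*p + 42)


(1) = (5*g - n)/(49*g^2 - n^2)
(2) = (r^3 - 6*r^2 + 3*r + 10)/(r^2 + 7*r + 10)
(3) = (3*y - 8)/(3*y + 2)
(4) = (4*l^2 + l*(-2 + 10*sqrt(2)) - 5*sqrt(2))/(4*l^2 + l*(16 + 16*sqrt(2)) + 64*sqrt(2))
(5) = (p - 3)/(p + 7)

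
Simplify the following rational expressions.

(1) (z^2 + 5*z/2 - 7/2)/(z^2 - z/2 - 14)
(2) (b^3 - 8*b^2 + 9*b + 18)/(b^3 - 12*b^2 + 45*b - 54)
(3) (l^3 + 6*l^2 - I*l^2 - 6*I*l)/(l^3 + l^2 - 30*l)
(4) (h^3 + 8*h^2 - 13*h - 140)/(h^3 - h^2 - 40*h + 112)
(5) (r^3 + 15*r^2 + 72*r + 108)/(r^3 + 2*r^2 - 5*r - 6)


(1) = (z - 1)/(z - 4)
(2) = (b + 1)/(b - 3)
(3) = (l - I)/(l - 5)
(4) = (h + 5)/(h - 4)
(5) = (r^2 + 12*r + 36)/(r^2 - r - 2)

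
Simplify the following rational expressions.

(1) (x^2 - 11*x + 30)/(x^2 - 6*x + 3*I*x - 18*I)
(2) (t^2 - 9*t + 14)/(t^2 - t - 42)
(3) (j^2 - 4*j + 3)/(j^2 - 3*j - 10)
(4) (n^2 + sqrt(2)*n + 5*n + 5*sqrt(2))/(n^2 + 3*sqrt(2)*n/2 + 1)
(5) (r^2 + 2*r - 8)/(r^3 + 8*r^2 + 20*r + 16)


(1) = (x - 5)/(x + 3*I)
(2) = (t - 2)/(t + 6)
(3) = (j^2 - 4*j + 3)/(j^2 - 3*j - 10)
(4) = (2*n + 10)/(2*n + sqrt(2))
(5) = (r - 2)/(r^2 + 4*r + 4)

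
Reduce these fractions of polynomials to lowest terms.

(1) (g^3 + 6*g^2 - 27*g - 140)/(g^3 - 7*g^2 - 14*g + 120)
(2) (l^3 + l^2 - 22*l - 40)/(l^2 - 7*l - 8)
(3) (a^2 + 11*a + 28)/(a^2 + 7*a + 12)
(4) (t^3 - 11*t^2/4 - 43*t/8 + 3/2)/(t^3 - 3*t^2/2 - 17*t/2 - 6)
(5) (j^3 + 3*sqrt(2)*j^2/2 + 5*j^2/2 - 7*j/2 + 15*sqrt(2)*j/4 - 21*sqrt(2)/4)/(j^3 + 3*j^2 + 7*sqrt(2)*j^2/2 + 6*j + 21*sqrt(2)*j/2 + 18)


(1) = (g + 7)/(g - 6)
(2) = (l^3 + l^2 - 22*l - 40)/(l^2 - 7*l - 8)
(3) = (a + 7)/(a + 3)
(4) = (4*t - 1)/(4*t + 4)
(5) = (8*j^2 + 20*j - 28)/(8*j^2 + j*(16*sqrt(2) + 24) + 48*sqrt(2))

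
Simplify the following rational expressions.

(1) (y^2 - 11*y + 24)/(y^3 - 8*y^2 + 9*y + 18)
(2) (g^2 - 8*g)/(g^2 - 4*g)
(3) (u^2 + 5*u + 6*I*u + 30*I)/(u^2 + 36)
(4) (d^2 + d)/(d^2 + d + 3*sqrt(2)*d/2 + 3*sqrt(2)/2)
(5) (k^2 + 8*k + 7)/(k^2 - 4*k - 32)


(1) = (y - 8)/(y^2 - 5*y - 6)
(2) = (g - 8)/(g - 4)
(3) = (u + 5)/(u - 6*I)
(4) = 2*d/(2*d + 3*sqrt(2))
(5) = (k^2 + 8*k + 7)/(k^2 - 4*k - 32)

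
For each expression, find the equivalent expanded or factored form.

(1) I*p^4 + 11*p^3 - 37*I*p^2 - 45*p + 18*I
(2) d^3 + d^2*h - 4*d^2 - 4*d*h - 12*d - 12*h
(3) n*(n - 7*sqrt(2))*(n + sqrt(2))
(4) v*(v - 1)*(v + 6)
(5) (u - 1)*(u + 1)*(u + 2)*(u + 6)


(1) = (p - 6*I)*(p - 3*I)*(p - I)*(I*p + 1)
(2) = (d - 6)*(d + 2)*(d + h)
(3) = n^3 - 6*sqrt(2)*n^2 - 14*n
(4) = v^3 + 5*v^2 - 6*v
(5) = u^4 + 8*u^3 + 11*u^2 - 8*u - 12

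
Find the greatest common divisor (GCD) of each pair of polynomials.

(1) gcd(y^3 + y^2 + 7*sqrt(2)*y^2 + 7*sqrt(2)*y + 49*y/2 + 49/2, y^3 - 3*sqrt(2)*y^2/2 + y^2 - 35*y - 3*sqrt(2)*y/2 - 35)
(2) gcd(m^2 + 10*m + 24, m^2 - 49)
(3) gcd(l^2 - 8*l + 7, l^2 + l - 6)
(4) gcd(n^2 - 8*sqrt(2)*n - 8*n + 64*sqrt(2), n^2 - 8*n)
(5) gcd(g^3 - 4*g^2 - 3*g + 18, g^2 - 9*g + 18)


(1) = gcd((y + 1)*(y + 7*sqrt(2)/2)^2, (y + 1)*(y - 5*sqrt(2))*(y + 7*sqrt(2)/2)) = y^2 + y*(1 + 7*sqrt(2)/2) + 7*sqrt(2)/2
(2) = gcd((m + 4)*(m + 6), (m - 7)*(m + 7)) = 1
(3) = 1
(4) = n - 8
(5) = gcd((g - 3)^2*(g + 2), (g - 6)*(g - 3)) = g - 3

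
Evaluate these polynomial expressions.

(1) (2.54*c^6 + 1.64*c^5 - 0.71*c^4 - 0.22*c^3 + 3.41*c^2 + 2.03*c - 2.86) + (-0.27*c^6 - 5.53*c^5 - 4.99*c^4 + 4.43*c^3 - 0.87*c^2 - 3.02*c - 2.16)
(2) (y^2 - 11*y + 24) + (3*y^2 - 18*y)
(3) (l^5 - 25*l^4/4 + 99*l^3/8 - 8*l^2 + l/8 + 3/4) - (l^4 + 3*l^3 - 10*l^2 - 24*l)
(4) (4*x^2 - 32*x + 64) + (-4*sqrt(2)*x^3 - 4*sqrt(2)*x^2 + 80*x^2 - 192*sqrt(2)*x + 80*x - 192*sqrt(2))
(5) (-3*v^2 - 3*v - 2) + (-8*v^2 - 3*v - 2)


(1) = 2.27*c^6 - 3.89*c^5 - 5.7*c^4 + 4.21*c^3 + 2.54*c^2 - 0.99*c - 5.02
(2) = 4*y^2 - 29*y + 24
(3) = l^5 - 29*l^4/4 + 75*l^3/8 + 2*l^2 + 193*l/8 + 3/4
(4) = -4*sqrt(2)*x^3 - 4*sqrt(2)*x^2 + 84*x^2 - 192*sqrt(2)*x + 48*x - 192*sqrt(2) + 64
(5) = -11*v^2 - 6*v - 4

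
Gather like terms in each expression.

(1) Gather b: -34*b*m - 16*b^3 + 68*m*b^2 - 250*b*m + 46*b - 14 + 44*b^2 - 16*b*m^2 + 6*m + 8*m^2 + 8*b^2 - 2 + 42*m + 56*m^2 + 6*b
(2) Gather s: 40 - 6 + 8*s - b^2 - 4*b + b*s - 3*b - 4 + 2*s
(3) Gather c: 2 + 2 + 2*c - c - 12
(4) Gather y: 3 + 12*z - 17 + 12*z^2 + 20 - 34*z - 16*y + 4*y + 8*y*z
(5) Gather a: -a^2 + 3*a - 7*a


(1) = -16*b^3 + b^2*(68*m + 52) + b*(-16*m^2 - 284*m + 52) + 64*m^2 + 48*m - 16
(2) = -b^2 - 7*b + s*(b + 10) + 30
(3) = c - 8
(4) = y*(8*z - 12) + 12*z^2 - 22*z + 6
(5) = -a^2 - 4*a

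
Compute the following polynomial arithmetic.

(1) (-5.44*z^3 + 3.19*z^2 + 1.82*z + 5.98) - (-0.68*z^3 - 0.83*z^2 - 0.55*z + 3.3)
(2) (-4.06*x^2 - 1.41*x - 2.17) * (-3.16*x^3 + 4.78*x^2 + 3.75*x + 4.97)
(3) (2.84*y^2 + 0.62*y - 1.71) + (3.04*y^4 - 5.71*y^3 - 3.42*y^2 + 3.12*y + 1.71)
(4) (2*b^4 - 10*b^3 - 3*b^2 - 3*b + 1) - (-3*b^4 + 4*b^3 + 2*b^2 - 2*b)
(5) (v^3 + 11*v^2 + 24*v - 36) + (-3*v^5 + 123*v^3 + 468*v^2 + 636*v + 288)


(1) = -4.76*z^3 + 4.02*z^2 + 2.37*z + 2.68
(2) = 12.8296*x^5 - 14.9512*x^4 - 15.1076*x^3 - 35.8383*x^2 - 15.1452*x - 10.7849
(3) = 3.04*y^4 - 5.71*y^3 - 0.58*y^2 + 3.74*y
(4) = 5*b^4 - 14*b^3 - 5*b^2 - b + 1
(5) = -3*v^5 + 124*v^3 + 479*v^2 + 660*v + 252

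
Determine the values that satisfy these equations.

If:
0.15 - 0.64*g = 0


Then:
g = 0.23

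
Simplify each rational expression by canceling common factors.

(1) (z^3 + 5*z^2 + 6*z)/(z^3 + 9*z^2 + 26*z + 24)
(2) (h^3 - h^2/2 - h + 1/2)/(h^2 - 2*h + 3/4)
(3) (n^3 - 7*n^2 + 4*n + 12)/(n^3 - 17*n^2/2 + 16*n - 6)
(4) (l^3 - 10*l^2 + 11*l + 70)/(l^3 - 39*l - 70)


(1) = z/(z + 4)
(2) = (2*h^2 - 2)/(2*h - 3)
(3) = (2*n + 2)/(2*n - 1)
(4) = (l - 5)/(l + 5)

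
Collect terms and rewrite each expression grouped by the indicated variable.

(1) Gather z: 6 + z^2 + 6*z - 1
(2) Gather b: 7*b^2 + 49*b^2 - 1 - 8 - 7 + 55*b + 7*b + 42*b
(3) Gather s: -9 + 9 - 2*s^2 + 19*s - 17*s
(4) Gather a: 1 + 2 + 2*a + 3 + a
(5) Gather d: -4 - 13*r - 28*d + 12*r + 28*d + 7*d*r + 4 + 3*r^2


(1) = z^2 + 6*z + 5
(2) = 56*b^2 + 104*b - 16
(3) = -2*s^2 + 2*s
(4) = 3*a + 6
(5) = 7*d*r + 3*r^2 - r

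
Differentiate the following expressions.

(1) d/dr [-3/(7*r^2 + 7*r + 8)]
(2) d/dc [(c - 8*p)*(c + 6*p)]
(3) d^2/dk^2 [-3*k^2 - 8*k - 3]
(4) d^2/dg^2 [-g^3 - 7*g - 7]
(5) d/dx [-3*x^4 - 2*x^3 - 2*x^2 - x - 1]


(1) = 21*(2*r + 1)/(7*r^2 + 7*r + 8)^2
(2) = 2*c - 2*p
(3) = -6
(4) = -6*g
(5) = -12*x^3 - 6*x^2 - 4*x - 1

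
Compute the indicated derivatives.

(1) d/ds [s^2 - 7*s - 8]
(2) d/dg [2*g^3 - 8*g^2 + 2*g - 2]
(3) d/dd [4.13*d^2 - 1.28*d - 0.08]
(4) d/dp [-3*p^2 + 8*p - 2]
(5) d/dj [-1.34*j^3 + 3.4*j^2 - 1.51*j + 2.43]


(1) = 2*s - 7
(2) = 6*g^2 - 16*g + 2
(3) = 8.26*d - 1.28
(4) = 8 - 6*p
(5) = -4.02*j^2 + 6.8*j - 1.51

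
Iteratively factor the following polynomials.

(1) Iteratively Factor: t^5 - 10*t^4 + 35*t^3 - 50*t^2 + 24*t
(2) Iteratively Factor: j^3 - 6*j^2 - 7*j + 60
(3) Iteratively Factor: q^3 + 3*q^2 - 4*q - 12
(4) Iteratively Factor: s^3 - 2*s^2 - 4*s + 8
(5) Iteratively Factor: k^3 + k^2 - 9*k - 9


(1) = (t - 4)*(t^4 - 6*t^3 + 11*t^2 - 6*t) = (t - 4)*(t - 1)*(t^3 - 5*t^2 + 6*t) = (t - 4)*(t - 3)*(t - 1)*(t^2 - 2*t) = (t - 4)*(t - 3)*(t - 2)*(t - 1)*(t)
(2) = (j + 3)*(j^2 - 9*j + 20) = (j - 4)*(j + 3)*(j - 5)
(3) = (q - 2)*(q^2 + 5*q + 6) = (q - 2)*(q + 3)*(q + 2)
(4) = (s + 2)*(s^2 - 4*s + 4) = (s - 2)*(s + 2)*(s - 2)
(5) = (k - 3)*(k^2 + 4*k + 3) = (k - 3)*(k + 1)*(k + 3)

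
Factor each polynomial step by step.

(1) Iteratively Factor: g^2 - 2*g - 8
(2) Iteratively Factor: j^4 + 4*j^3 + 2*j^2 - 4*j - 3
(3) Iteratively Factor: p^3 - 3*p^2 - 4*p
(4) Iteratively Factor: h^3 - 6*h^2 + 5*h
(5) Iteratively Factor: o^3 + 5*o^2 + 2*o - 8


(1) = (g + 2)*(g - 4)
(2) = (j + 1)*(j^3 + 3*j^2 - j - 3) = (j + 1)*(j + 3)*(j^2 - 1) = (j + 1)^2*(j + 3)*(j - 1)
(3) = (p)*(p^2 - 3*p - 4) = p*(p - 4)*(p + 1)
(4) = (h)*(h^2 - 6*h + 5) = h*(h - 5)*(h - 1)
(5) = (o + 4)*(o^2 + o - 2) = (o + 2)*(o + 4)*(o - 1)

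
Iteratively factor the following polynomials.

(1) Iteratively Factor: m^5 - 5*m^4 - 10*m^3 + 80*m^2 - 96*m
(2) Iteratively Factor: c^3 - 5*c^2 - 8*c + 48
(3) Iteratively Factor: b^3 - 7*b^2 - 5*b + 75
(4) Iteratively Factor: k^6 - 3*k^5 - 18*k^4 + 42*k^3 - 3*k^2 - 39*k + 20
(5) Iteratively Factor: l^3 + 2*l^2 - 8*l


(1) = (m - 3)*(m^4 - 2*m^3 - 16*m^2 + 32*m) = (m - 4)*(m - 3)*(m^3 + 2*m^2 - 8*m) = (m - 4)*(m - 3)*(m - 2)*(m^2 + 4*m) = (m - 4)*(m - 3)*(m - 2)*(m + 4)*(m)
(2) = (c - 4)*(c^2 - c - 12) = (c - 4)^2*(c + 3)
(3) = (b + 3)*(b^2 - 10*b + 25) = (b - 5)*(b + 3)*(b - 5)
(4) = (k + 4)*(k^5 - 7*k^4 + 10*k^3 + 2*k^2 - 11*k + 5) = (k - 1)*(k + 4)*(k^4 - 6*k^3 + 4*k^2 + 6*k - 5) = (k - 1)*(k + 1)*(k + 4)*(k^3 - 7*k^2 + 11*k - 5) = (k - 5)*(k - 1)*(k + 1)*(k + 4)*(k^2 - 2*k + 1) = (k - 5)*(k - 1)^2*(k + 1)*(k + 4)*(k - 1)
(5) = (l - 2)*(l^2 + 4*l) = (l - 2)*(l + 4)*(l)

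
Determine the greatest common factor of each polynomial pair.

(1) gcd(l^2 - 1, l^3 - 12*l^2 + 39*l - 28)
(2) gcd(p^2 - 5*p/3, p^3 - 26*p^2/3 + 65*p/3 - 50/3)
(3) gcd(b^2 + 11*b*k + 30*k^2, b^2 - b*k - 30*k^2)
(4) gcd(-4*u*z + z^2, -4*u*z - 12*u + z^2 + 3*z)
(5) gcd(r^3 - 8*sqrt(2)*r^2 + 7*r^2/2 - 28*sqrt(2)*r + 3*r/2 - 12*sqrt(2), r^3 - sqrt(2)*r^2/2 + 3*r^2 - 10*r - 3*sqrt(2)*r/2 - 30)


(1) = gcd((l - 1)*(l + 1), (l - 7)*(l - 4)*(l - 1)) = l - 1
(2) = p - 5/3
(3) = b + 5*k
(4) = -4*u + z
(5) = r + 3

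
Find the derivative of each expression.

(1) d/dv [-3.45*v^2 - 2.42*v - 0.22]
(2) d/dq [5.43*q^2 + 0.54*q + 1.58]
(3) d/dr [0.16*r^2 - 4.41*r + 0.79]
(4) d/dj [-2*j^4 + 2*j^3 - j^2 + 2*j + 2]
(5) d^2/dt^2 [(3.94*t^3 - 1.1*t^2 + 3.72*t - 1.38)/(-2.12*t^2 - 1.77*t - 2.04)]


(1) = -6.9*v - 2.42
(2) = 10.86*q + 0.54
(3) = 0.32*r - 4.41
(4) = -8*j^3 + 6*j^2 - 2*j + 2
(5) = (-32.301444*t^3 - 76.68936*t^2 + 29.219184*t + 32.730228)/(9.528128*t^6 + 23.865264*t^5 + 47.430972*t^4 + 51.474609*t^3 + 45.641124*t^2 + 22.098096*t + 8.489664)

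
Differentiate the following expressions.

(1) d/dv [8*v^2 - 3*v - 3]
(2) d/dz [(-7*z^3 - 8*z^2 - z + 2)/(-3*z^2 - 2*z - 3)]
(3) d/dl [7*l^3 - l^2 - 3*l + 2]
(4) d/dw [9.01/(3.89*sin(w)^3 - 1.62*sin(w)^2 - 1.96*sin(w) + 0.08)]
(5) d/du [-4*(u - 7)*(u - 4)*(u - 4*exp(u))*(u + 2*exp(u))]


(1) = 16*v - 3
(2) = (21*z^4 + 28*z^3 + 76*z^2 + 60*z + 7)/(9*z^4 + 12*z^3 + 22*z^2 + 12*z + 9)
(3) = 21*l^2 - 2*l - 3
(4) = (-105.1467*sin(w)^2 + 29.1924*sin(w) + 17.6596)*cos(w)/(3.89*sin(w)^3 - 1.62*sin(w)^2 - 1.96*sin(w) + 0.08)^2
(5) = 8*u^3*exp(u) - 16*u^3 + 64*u^2*exp(2*u) - 64*u^2*exp(u) + 132*u^2 - 640*u*exp(2*u) + 48*u*exp(u) - 224*u + 1440*exp(2*u) + 224*exp(u)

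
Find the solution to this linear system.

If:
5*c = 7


Then:
c = 7/5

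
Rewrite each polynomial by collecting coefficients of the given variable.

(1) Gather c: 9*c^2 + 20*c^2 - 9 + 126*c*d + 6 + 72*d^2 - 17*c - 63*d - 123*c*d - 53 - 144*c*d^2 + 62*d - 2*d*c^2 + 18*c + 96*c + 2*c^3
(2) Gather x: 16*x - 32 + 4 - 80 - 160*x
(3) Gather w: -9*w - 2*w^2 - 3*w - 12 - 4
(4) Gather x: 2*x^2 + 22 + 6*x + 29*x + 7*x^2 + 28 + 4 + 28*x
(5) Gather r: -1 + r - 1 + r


(1) = 2*c^3 + c^2*(29 - 2*d) + c*(-144*d^2 + 3*d + 97) + 72*d^2 - d - 56
(2) = -144*x - 108
(3) = -2*w^2 - 12*w - 16
(4) = 9*x^2 + 63*x + 54
(5) = 2*r - 2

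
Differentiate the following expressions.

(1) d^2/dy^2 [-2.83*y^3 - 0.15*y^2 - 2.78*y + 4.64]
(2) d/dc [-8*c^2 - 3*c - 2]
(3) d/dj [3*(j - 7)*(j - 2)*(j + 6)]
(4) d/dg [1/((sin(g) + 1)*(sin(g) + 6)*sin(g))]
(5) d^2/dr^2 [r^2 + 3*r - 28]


(1) = -16.98*y - 0.3
(2) = -16*c - 3
(3) = 9*j^2 - 18*j - 120
(4) = (-14*sin(g) + 3*cos(g)^2 - 9)*cos(g)/((sin(g) + 1)^2*(sin(g) + 6)^2*sin(g)^2)
(5) = 2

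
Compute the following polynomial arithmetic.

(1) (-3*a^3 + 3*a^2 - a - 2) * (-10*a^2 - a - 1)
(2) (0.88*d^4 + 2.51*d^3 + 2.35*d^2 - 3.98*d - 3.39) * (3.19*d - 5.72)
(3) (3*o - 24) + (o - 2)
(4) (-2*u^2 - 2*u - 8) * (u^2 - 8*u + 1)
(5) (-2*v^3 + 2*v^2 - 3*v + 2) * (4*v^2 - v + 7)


(1) = 30*a^5 - 27*a^4 + 10*a^3 + 18*a^2 + 3*a + 2
(2) = 2.8072*d^5 + 2.9733*d^4 - 6.8607*d^3 - 26.1382*d^2 + 11.9515*d + 19.3908
(3) = 4*o - 26
(4) = -2*u^4 + 14*u^3 + 6*u^2 + 62*u - 8
(5) = -8*v^5 + 10*v^4 - 28*v^3 + 25*v^2 - 23*v + 14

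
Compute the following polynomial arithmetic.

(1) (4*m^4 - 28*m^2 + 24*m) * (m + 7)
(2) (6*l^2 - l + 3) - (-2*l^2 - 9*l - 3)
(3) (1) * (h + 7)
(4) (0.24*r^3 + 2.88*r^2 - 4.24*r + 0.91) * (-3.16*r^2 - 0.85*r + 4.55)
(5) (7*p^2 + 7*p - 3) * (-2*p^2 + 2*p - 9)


(1) = 4*m^5 + 28*m^4 - 28*m^3 - 172*m^2 + 168*m
(2) = 8*l^2 + 8*l + 6
(3) = h + 7
(4) = -0.7584*r^5 - 9.3048*r^4 + 12.0424*r^3 + 13.8324*r^2 - 20.0655*r + 4.1405
(5) = -14*p^4 - 43*p^2 - 69*p + 27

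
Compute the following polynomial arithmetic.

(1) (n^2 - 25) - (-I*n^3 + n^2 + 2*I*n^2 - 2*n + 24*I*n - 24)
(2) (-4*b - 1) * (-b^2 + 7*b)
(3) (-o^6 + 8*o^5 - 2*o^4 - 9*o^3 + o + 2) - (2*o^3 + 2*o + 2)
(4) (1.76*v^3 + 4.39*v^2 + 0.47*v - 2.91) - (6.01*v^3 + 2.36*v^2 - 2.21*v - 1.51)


(1) = I*n^3 - 2*I*n^2 + 2*n - 24*I*n - 1
(2) = 4*b^3 - 27*b^2 - 7*b
(3) = -o^6 + 8*o^5 - 2*o^4 - 11*o^3 - o
(4) = -4.25*v^3 + 2.03*v^2 + 2.68*v - 1.4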